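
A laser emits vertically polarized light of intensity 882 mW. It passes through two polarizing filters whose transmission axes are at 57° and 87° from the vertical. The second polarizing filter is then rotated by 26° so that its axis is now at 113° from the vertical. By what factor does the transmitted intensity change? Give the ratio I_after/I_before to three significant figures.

I_new/I_old ≈ 0.417

Before rotation:
By Malus's law, I₁ = I₀ cos²(57° − 0°) = I₀ cos²(57°) = 0.2966 I₀.
I₂ = I₁ cos²(87° − 57°) = 0.2966 I₀ · cos²(30°) = 0.2225 I₀.
After rotation:
I₁ = I₀ cos²(57° − 0°) = I₀ cos²(57°) = 0.2966 I₀.
I₂ = I₁ cos²(113° − 57°) = 0.2966 I₀ · cos²(56°) = 0.09276 I₀.
Ratio = 0.09276 / 0.2225 = 0.4169.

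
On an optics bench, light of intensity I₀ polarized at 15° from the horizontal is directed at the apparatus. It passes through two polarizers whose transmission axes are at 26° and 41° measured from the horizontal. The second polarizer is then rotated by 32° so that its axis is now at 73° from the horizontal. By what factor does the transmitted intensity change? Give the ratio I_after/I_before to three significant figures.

Before rotation:
By Malus's law, I₁ = I₀ cos²(26° − 15°) = I₀ cos²(11°) = 0.9636 I₀.
I₂ = I₁ cos²(41° − 26°) = 0.9636 I₀ · cos²(15°) = 0.899 I₀.
After rotation:
I₁ = I₀ cos²(26° − 15°) = I₀ cos²(11°) = 0.9636 I₀.
I₂ = I₁ cos²(73° − 26°) = 0.9636 I₀ · cos²(47°) = 0.4482 I₀.
Ratio = 0.4482 / 0.899 = 0.4985.

I_new/I_old ≈ 0.499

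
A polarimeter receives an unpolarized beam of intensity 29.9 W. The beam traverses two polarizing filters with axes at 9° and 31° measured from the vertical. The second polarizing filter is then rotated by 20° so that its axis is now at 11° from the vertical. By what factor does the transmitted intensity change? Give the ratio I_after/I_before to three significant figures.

Before rotation:
Unpolarized light through the first polarizer → I₁ = ½ I₀, now polarized at 9°.
I₂ = I₁ cos²(31° − 9°) = 0.5 I₀ · cos²(22°) = 0.4298 I₀.
After rotation:
Unpolarized light through the first polarizer → I₁ = ½ I₀, now polarized at 9°.
I₂ = I₁ cos²(11° − 9°) = 0.5 I₀ · cos²(2°) = 0.4994 I₀.
Ratio = 0.4994 / 0.4298 = 1.162.

I_new/I_old ≈ 1.16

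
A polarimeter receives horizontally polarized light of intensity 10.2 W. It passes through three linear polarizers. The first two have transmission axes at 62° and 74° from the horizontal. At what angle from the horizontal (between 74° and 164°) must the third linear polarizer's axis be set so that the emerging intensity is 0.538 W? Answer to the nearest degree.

θ ≈ 134°

I₁ = I₀ cos²(62° − 0°) = I₀ cos²(62°) = 0.2204 I₀.
I₂ = I₁ cos²(74° − 62°) = 0.2204 I₀ · cos²(12°) = 0.2109 I₀.
Target fraction: 0.538 / 10.2 W = 0.05275 of I₀.
Need I₃/I₀ = 0.05275, so cos²(θ − 74°) = 0.05275 / 0.2109 = 0.2501.
θ − 74° = arccos(√0.2501) = 60.0°, giving θ ≈ 74 + 60.0 = 134.0°.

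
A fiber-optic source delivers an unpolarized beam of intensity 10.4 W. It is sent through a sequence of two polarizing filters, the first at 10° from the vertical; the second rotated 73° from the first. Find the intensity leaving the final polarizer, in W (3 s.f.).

Unpolarized light through the first polarizer → I₁ = 10.4 W/2 = 5.2 W, polarized at 10°.
I₂ = I₁ · cos²(73°) = 5.2 · 0.08548 = 0.4445 W.

I ≈ 0.445 W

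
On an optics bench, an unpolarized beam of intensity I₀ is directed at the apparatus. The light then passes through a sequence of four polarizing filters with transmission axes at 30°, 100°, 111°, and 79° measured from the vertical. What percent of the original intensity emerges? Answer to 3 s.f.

Unpolarized light through the first polarizer → I₁ = ½ I₀, now polarized at 30°.
I₂ = I₁ cos²(100° − 30°) = 0.5 I₀ · cos²(70°) = 0.05849 I₀.
I₃ = I₂ cos²(111° − 100°) = 0.05849 I₀ · cos²(11°) = 0.05636 I₀.
I₄ = I₃ cos²(79° − 111°) = 0.05636 I₀ · cos²(32°) = 0.04053 I₀.
That is 4.053% of the incident intensity.

≈ 4.05%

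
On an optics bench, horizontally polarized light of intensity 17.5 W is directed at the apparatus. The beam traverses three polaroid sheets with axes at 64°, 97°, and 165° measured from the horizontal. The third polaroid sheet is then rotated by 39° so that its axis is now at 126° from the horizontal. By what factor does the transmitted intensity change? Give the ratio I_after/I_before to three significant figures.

I_new/I_old ≈ 5.45

Before rotation:
By Malus's law, I₁ = I₀ cos²(64° − 0°) = I₀ cos²(64°) = 0.1922 I₀.
I₂ = I₁ cos²(97° − 64°) = 0.1922 I₀ · cos²(33°) = 0.1352 I₀.
I₃ = I₂ cos²(165° − 97°) = 0.1352 I₀ · cos²(68°) = 0.01897 I₀.
After rotation:
I₁ = I₀ cos²(64° − 0°) = I₀ cos²(64°) = 0.1922 I₀.
I₂ = I₁ cos²(97° − 64°) = 0.1922 I₀ · cos²(33°) = 0.1352 I₀.
I₃ = I₂ cos²(126° − 97°) = 0.1352 I₀ · cos²(29°) = 0.1034 I₀.
Ratio = 0.1034 / 0.01897 = 5.451.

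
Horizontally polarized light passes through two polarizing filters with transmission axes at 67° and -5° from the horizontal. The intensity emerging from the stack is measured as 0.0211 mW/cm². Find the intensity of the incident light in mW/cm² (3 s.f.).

I₀ ≈ 1.45 mW/cm²

I₁ = I₀ cos²(67° − 0°) = I₀ cos²(67°) = 0.1527 I₀.
I₂ = I₁ cos²(-5° − 67°) = 0.1527 I₀ · cos²(72°) = 0.01458 I₀.
So 0.0211 mW/cm² = 0.01458 I₀, giving I₀ = 0.0211/0.01458 = 1.447 mW/cm².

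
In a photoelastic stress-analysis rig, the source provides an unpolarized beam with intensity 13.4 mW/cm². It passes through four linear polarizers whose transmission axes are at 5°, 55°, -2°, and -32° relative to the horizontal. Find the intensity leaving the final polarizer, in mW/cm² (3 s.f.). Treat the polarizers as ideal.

I ≈ 0.616 mW/cm²

Unpolarized light through the first polarizer → I₁ = 13.4 mW/cm²/2 = 6.7 mW/cm², polarized at 5°.
I₂ = I₁ · cos²(50°) = 6.7 · 0.4132 = 2.768 mW/cm².
I₃ = I₂ · cos²(57°) = 2.768 · 0.2966 = 0.8212 mW/cm².
I₄ = I₃ · cos²(30°) = 0.8212 · 0.75 = 0.6159 mW/cm².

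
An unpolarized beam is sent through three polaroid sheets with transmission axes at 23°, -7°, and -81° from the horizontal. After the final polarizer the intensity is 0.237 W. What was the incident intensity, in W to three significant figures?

Unpolarized light through the first polarizer → I₁ = ½ I₀, now polarized at 23°.
I₂ = I₁ cos²(-7° − 23°) = 0.5 I₀ · cos²(30°) = 0.375 I₀.
I₃ = I₂ cos²(-81° + 7°) = 0.375 I₀ · cos²(74°) = 0.02849 I₀.
So 0.237 W = 0.02849 I₀, giving I₀ = 0.237/0.02849 = 8.318 W.

I₀ ≈ 8.32 W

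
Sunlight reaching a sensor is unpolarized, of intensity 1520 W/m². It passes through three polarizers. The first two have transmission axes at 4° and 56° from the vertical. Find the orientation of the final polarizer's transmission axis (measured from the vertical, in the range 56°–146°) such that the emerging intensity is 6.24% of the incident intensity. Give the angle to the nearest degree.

Unpolarized light through the first polarizer → I₁ = ½ I₀, now polarized at 4°.
I₂ = I₁ cos²(56° − 4°) = 0.5 I₀ · cos²(52°) = 0.1895 I₀.
Need I₃/I₀ = 0.0624, so cos²(θ − 56°) = 0.0624 / 0.1895 = 0.3293.
θ − 56° = arccos(√0.3293) = 55.0°, giving θ ≈ 56 + 55.0 = 111.0°.

θ ≈ 111°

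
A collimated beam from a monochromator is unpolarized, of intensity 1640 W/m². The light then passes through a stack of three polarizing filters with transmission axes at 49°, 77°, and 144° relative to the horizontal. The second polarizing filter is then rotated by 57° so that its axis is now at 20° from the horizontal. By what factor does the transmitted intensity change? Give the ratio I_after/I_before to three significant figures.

Before rotation:
Unpolarized light through the first polarizer → I₁ = ½ I₀, now polarized at 49°.
I₂ = I₁ cos²(77° − 49°) = 0.5 I₀ · cos²(28°) = 0.3898 I₀.
I₃ = I₂ cos²(144° − 77°) = 0.3898 I₀ · cos²(67°) = 0.05951 I₀.
After rotation:
Unpolarized light through the first polarizer → I₁ = ½ I₀, now polarized at 49°.
I₂ = I₁ cos²(20° − 49°) = 0.5 I₀ · cos²(29°) = 0.3825 I₀.
Angle between axes 2 and 3: 56°. I₃ = 0.3825 I₀ · cos²(56°) = 0.1196 I₀.
Ratio = 0.1196 / 0.05951 = 2.01.

I_new/I_old ≈ 2.01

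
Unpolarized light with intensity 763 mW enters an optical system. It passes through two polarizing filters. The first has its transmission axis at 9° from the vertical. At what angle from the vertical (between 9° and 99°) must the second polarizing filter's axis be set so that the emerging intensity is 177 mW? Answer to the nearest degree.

θ ≈ 56°

Unpolarized light through the first polarizer → I₁ = ½ I₀, now polarized at 9°.
Target fraction: 177 / 763 mW = 0.232 of I₀.
Need I₂/I₀ = 0.232, so cos²(θ − 9°) = 0.232 / 0.5 = 0.464.
θ − 9° = arccos(√0.464) = 47.1°, giving θ ≈ 9 + 47.1 = 56.1°.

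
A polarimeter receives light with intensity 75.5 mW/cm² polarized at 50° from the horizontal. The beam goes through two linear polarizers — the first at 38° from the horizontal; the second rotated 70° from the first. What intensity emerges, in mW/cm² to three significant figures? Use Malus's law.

By Malus's law, I₁ = 75.5 mW/cm² · cos²(12°) = 72.24 mW/cm².
I₂ = I₁ · cos²(70°) = 72.24 · 0.117 = 8.45 mW/cm².

I ≈ 8.45 mW/cm²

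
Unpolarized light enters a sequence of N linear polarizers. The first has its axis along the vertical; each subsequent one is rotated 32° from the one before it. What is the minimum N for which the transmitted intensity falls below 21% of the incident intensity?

N = 4

First polarizer halves the unpolarized light: factor 1/2.
Each further stage multiplies by cos²(32°) = 0.7192.
After N polarizers: T = 0.5·0.7192^(N−1). Require T < 0.21 ⇒ N−1 > ln(0.21/0.5)/ln(0.7192) = 2.63, so N−1 ≥ 3 and N = 4.
Check: N=4 gives T = 0.186 < 0.21; N=3 gives T = 0.2586.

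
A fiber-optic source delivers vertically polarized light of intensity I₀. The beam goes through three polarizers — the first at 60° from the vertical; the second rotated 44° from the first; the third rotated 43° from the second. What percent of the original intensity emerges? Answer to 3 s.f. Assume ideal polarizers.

≈ 6.92%

I₁ = I₀ cos²(60° − 0°) = I₀ cos²(60°) = 0.25 I₀.
I₂ = I₁ cos²(44°) = 0.25 · 0.5174 I₀ = 0.1294 I₀.
I₃ = I₂ cos²(43°) = 0.1294 · 0.5349 I₀ = 0.06919 I₀.
That is 6.919% of the incident intensity.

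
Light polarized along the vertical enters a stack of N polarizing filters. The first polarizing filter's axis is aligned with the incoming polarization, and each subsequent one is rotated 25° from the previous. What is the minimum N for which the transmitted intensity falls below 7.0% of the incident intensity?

First polarizer is aligned with the polarization: full transmission.
Each further stage multiplies by cos²(25°) = 0.8214.
After N polarizers: T = 0.8214^(N−1). Require T < 0.070 ⇒ N−1 > ln(0.070)/ln(0.8214) = 13.52, so N−1 ≥ 14 and N = 15.
Check: N=15 gives T = 0.06364 < 0.070; N=14 gives T = 0.07748.

N = 15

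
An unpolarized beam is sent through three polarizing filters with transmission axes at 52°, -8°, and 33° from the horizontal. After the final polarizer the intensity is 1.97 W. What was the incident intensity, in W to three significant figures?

Unpolarized light through the first polarizer → I₁ = ½ I₀, now polarized at 52°.
I₂ = I₁ cos²(-8° − 52°) = 0.5 I₀ · cos²(60°) = 0.125 I₀.
I₃ = I₂ cos²(33° + 8°) = 0.125 I₀ · cos²(41°) = 0.0712 I₀.
So 1.97 W = 0.0712 I₀, giving I₀ = 1.97/0.0712 = 27.67 W.

I₀ ≈ 27.7 W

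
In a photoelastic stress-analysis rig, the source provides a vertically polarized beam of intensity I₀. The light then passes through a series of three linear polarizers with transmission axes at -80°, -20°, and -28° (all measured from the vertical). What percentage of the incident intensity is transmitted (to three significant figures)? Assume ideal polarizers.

I₁ = I₀ cos²(-80° − 0°) = I₀ cos²(80°) = 0.03015 I₀.
I₂ = I₁ cos²(-20° + 80°) = 0.03015 I₀ · cos²(60°) = 0.007538 I₀.
I₃ = I₂ cos²(-28° + 20°) = 0.007538 I₀ · cos²(8°) = 0.007392 I₀.
That is 0.7392% of the incident intensity.

≈ 0.739%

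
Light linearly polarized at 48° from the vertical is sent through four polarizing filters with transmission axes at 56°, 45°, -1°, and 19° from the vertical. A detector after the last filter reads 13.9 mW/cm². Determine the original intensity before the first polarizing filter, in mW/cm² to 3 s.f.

I₀ ≈ 34.5 mW/cm²

I₁ = I₀ cos²(56° − 48°) = I₀ cos²(8°) = 0.9806 I₀.
I₂ = I₁ cos²(45° − 56°) = 0.9806 I₀ · cos²(11°) = 0.9449 I₀.
I₃ = I₂ cos²(-1° − 45°) = 0.9449 I₀ · cos²(46°) = 0.456 I₀.
I₄ = I₃ cos²(19° + 1°) = 0.456 I₀ · cos²(20°) = 0.4026 I₀.
So 13.9 mW/cm² = 0.4026 I₀, giving I₀ = 13.9/0.4026 = 34.52 mW/cm².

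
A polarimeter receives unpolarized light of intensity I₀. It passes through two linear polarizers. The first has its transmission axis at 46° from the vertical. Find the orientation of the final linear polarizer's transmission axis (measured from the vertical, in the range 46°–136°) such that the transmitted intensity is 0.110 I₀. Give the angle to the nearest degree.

θ ≈ 108°

Unpolarized light through the first polarizer → I₁ = ½ I₀, now polarized at 46°.
Need I₂/I₀ = 0.11, so cos²(θ − 46°) = 0.11 / 0.5 = 0.22.
θ − 46° = arccos(√0.22) = 62.0°, giving θ ≈ 46 + 62.0 = 108.0°.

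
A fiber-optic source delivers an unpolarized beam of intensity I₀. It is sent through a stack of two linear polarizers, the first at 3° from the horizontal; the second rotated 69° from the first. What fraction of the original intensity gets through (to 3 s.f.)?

Unpolarized light through the first polarizer → I₁ = ½ I₀, now polarized at 3°.
I₂ = I₁ cos²(69°) = 0.5 · 0.1284 I₀ = 0.06421 I₀.
Transmitted fraction = 0.06421.

≈ 0.0642 I₀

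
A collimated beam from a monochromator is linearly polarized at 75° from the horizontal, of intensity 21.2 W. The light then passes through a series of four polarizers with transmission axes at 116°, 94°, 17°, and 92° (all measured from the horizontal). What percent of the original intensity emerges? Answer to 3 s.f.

≈ 0.166%

I₁ = 21.2 W · cos²(41°) = 12.08 W.
I₂ = I₁ · cos²(22°) = 12.08 · 0.8597 = 10.38 W.
I₃ = I₂ · cos²(77°) = 10.38 · 0.0506 = 0.5253 W.
I₄ = I₃ · cos²(75°) = 0.5253 · 0.06699 = 0.03519 W.
That is 0.166% of the incident intensity.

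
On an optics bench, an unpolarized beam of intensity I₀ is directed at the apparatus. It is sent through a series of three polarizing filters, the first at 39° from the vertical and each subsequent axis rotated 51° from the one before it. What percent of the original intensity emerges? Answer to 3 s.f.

Unpolarized light through the first polarizer → I₁ = ½ I₀, now polarized at 39°.
I₂ = I₁ cos²(51°) = 0.5 · 0.396 I₀ = 0.198 I₀.
I₃ = I₂ cos²(51°) = 0.198 · 0.396 I₀ = 0.07843 I₀.
That is 7.843% of the incident intensity.

≈ 7.84%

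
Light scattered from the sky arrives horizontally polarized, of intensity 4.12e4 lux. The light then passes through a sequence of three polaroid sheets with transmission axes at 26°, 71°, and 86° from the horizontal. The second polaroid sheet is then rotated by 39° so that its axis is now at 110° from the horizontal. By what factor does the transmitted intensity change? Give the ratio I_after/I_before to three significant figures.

I_new/I_old ≈ 0.0195

Before rotation:
I₁ = I₀ cos²(26° − 0°) = I₀ cos²(26°) = 0.8078 I₀.
I₂ = I₁ cos²(71° − 26°) = 0.8078 I₀ · cos²(45°) = 0.4039 I₀.
I₃ = I₂ cos²(86° − 71°) = 0.4039 I₀ · cos²(15°) = 0.3769 I₀.
After rotation:
I₁ = I₀ cos²(26° − 0°) = I₀ cos²(26°) = 0.8078 I₀.
I₂ = I₁ cos²(110° − 26°) = 0.8078 I₀ · cos²(84°) = 0.008827 I₀.
I₃ = I₂ cos²(86° − 110°) = 0.008827 I₀ · cos²(24°) = 0.007366 I₀.
Ratio = 0.007366 / 0.3769 = 0.01955.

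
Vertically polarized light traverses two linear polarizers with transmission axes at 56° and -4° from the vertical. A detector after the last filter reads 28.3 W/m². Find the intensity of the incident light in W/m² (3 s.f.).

I₀ ≈ 362 W/m²

I₁ = I₀ cos²(56° − 0°) = I₀ cos²(56°) = 0.3127 I₀.
I₂ = I₁ cos²(-4° − 56°) = 0.3127 I₀ · cos²(60°) = 0.07817 I₀.
So 28.3 W/m² = 0.07817 I₀, giving I₀ = 28.3/0.07817 = 362 W/m².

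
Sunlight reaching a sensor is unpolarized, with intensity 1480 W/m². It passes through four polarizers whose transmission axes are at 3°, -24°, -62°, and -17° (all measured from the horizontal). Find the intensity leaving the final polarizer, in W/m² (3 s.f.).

I ≈ 182 W/m²

Unpolarized light through the first polarizer → I₁ = 1480 W/m²/2 = 740 W/m², polarized at 3°.
I₂ = I₁ · cos²(27°) = 740 · 0.7939 = 587.5 W/m².
I₃ = I₂ · cos²(38°) = 587.5 · 0.621 = 364.8 W/m².
I₄ = I₃ · cos²(45°) = 364.8 · 0.5 = 182.4 W/m².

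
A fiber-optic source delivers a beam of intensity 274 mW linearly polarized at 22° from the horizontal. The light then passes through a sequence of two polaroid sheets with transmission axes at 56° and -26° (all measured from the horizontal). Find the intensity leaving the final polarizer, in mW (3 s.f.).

By Malus's law, I₁ = 274 mW · cos²(34°) = 188.3 mW.
I₂ = I₁ · cos²(82°) = 188.3 · 0.01937 = 3.648 mW.

I ≈ 3.65 mW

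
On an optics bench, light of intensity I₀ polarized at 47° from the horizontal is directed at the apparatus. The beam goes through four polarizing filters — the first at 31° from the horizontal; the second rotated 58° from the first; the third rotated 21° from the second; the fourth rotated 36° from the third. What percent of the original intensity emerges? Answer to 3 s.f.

≈ 14.8%

By Malus's law, I₁ = I₀ cos²(31° − 47°) = I₀ cos²(16°) = 0.924 I₀.
I₂ = I₁ cos²(58°) = 0.924 · 0.2808 I₀ = 0.2595 I₀.
I₃ = I₂ cos²(21°) = 0.2595 · 0.8716 I₀ = 0.2262 I₀.
I₄ = I₃ cos²(36°) = 0.2262 · 0.6545 I₀ = 0.148 I₀.
That is 14.8% of the incident intensity.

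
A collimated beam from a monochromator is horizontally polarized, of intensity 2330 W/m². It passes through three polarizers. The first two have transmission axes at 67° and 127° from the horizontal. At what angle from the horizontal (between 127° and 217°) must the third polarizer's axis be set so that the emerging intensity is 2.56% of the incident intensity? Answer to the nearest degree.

θ ≈ 162°

By Malus's law, I₁ = I₀ cos²(67° − 0°) = I₀ cos²(67°) = 0.1527 I₀.
I₂ = I₁ cos²(127° − 67°) = 0.1527 I₀ · cos²(60°) = 0.03817 I₀.
Need I₃/I₀ = 0.0256, so cos²(θ − 127°) = 0.0256 / 0.03817 = 0.6707.
θ − 127° = arccos(√0.6707) = 35.0°, giving θ ≈ 127 + 35.0 = 162.0°.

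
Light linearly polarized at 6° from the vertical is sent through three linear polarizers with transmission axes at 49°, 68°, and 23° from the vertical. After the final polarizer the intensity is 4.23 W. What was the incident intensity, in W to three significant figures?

I₁ = I₀ cos²(49° − 6°) = I₀ cos²(43°) = 0.5349 I₀.
I₂ = I₁ cos²(68° − 49°) = 0.5349 I₀ · cos²(19°) = 0.4782 I₀.
I₃ = I₂ cos²(23° − 68°) = 0.4782 I₀ · cos²(45°) = 0.2391 I₀.
So 4.23 W = 0.2391 I₀, giving I₀ = 4.23/0.2391 = 17.69 W.

I₀ ≈ 17.7 W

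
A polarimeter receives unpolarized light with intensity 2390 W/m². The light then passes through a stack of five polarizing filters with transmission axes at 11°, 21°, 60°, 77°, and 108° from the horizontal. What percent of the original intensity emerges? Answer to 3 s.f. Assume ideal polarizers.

Unpolarized light through the first polarizer → I₁ = 2390 W/m²/2 = 1195 W/m², polarized at 11°.
I₂ = I₁ · cos²(10°) = 1195 · 0.9698 = 1159 W/m².
I₃ = I₂ · cos²(39°) = 1159 · 0.604 = 700 W/m².
I₄ = I₃ · cos²(17°) = 700 · 0.9145 = 640.1 W/m².
I₅ = I₄ · cos²(31°) = 640.1 · 0.7347 = 470.3 W/m².
That is 19.68% of the incident intensity.

≈ 19.7%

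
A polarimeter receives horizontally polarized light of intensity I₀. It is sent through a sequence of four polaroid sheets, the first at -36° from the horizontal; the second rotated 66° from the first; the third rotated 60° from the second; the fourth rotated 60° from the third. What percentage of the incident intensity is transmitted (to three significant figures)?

I₁ = I₀ cos²(-36° − 0°) = I₀ cos²(36°) = 0.6545 I₀.
I₂ = I₁ cos²(66°) = 0.6545 · 0.1654 I₀ = 0.1083 I₀.
I₃ = I₂ cos²(60°) = 0.1083 · 0.25 I₀ = 0.02707 I₀.
I₄ = I₃ cos²(60°) = 0.02707 · 0.25 I₀ = 0.006767 I₀.
That is 0.6767% of the incident intensity.

≈ 0.677%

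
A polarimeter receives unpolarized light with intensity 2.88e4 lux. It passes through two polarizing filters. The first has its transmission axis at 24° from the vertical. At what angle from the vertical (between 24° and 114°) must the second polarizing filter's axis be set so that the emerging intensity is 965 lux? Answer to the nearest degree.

θ ≈ 99°

Unpolarized light through the first polarizer → I₁ = ½ I₀, now polarized at 24°.
Target fraction: 965 / 2.88e4 lux = 0.03351 of I₀.
Need I₂/I₀ = 0.03351, so cos²(θ − 24°) = 0.03351 / 0.5 = 0.06701.
θ − 24° = arccos(√0.06701) = 75.0°, giving θ ≈ 24 + 75.0 = 99.0°.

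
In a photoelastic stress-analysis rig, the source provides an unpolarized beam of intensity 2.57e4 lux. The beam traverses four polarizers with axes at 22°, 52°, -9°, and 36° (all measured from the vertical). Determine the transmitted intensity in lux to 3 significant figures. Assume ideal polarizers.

I ≈ 1130 lux

Unpolarized light through the first polarizer → I₁ = 2.57e4 lux/2 = 1.285e+04 lux, polarized at 22°.
I₂ = I₁ · cos²(30°) = 1.285e+04 · 0.75 = 9638 lux.
I₃ = I₂ · cos²(61°) = 9638 · 0.235 = 2265 lux.
I₄ = I₃ · cos²(45°) = 2265 · 0.5 = 1133 lux.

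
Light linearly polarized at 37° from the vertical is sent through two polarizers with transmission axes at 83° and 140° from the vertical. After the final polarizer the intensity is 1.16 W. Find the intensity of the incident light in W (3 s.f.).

I₀ ≈ 8.10 W

By Malus's law, I₁ = I₀ cos²(83° − 37°) = I₀ cos²(46°) = 0.4826 I₀.
I₂ = I₁ cos²(140° − 83°) = 0.4826 I₀ · cos²(57°) = 0.1431 I₀.
So 1.16 W = 0.1431 I₀, giving I₀ = 1.16/0.1431 = 8.104 W.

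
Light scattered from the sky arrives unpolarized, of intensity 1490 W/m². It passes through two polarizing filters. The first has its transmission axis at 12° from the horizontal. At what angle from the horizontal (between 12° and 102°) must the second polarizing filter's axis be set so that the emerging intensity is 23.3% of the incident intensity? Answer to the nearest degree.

θ ≈ 59°

Unpolarized light through the first polarizer → I₁ = ½ I₀, now polarized at 12°.
Need I₂/I₀ = 0.233, so cos²(θ − 12°) = 0.233 / 0.5 = 0.466.
θ − 12° = arccos(√0.466) = 46.9°, giving θ ≈ 12 + 46.9 = 58.9°.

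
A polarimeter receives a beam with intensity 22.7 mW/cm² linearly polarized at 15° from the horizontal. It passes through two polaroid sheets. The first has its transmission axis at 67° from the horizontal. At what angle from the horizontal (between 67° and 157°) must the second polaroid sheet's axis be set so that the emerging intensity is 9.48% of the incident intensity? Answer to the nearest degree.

By Malus's law, I₁ = I₀ cos²(67° − 15°) = I₀ cos²(52°) = 0.379 I₀.
Need I₂/I₀ = 0.0948, so cos²(θ − 67°) = 0.0948 / 0.379 = 0.2501.
θ − 67° = arccos(√0.2501) = 60.0°, giving θ ≈ 67 + 60.0 = 127.0°.

θ ≈ 127°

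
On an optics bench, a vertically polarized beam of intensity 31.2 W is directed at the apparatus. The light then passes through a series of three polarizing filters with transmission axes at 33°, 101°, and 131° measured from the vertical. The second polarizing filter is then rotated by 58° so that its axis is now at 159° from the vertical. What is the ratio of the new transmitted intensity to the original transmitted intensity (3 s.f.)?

Before rotation:
I₁ = I₀ cos²(33° − 0°) = I₀ cos²(33°) = 0.7034 I₀.
I₂ = I₁ cos²(101° − 33°) = 0.7034 I₀ · cos²(68°) = 0.0987 I₀.
I₃ = I₂ cos²(131° − 101°) = 0.0987 I₀ · cos²(30°) = 0.07403 I₀.
After rotation:
I₁ = I₀ cos²(33° − 0°) = I₀ cos²(33°) = 0.7034 I₀.
Angle between axes 1 and 2: 54°. I₂ = 0.7034 I₀ · cos²(54°) = 0.243 I₀.
I₃ = I₂ cos²(131° − 159°) = 0.243 I₀ · cos²(28°) = 0.1894 I₀.
Ratio = 0.1894 / 0.07403 = 2.559.

I_new/I_old ≈ 2.56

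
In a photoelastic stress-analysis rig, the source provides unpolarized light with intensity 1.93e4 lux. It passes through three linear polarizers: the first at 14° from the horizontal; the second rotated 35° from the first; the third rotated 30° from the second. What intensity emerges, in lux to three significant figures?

Unpolarized light through the first polarizer → I₁ = 1.93e4 lux/2 = 9650 lux, polarized at 14°.
I₂ = I₁ · cos²(35°) = 9650 · 0.671 = 6475 lux.
I₃ = I₂ · cos²(30°) = 6475 · 0.75 = 4856 lux.

I ≈ 4860 lux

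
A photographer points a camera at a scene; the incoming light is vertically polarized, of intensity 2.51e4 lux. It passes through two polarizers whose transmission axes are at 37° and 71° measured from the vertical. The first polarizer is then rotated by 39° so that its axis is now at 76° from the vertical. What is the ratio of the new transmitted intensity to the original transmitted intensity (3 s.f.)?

Before rotation:
I₁ = I₀ cos²(37° − 0°) = I₀ cos²(37°) = 0.6378 I₀.
I₂ = I₁ cos²(71° − 37°) = 0.6378 I₀ · cos²(34°) = 0.4384 I₀.
After rotation:
I₁ = I₀ cos²(76° − 0°) = I₀ cos²(76°) = 0.05853 I₀.
I₂ = I₁ cos²(71° − 76°) = 0.05853 I₀ · cos²(5°) = 0.05808 I₀.
Ratio = 0.05808 / 0.4384 = 0.1325.

I_new/I_old ≈ 0.132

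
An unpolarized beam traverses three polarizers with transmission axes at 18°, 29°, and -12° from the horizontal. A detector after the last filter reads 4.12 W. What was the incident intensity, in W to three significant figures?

Unpolarized light through the first polarizer → I₁ = ½ I₀, now polarized at 18°.
I₂ = I₁ cos²(29° − 18°) = 0.5 I₀ · cos²(11°) = 0.4818 I₀.
I₃ = I₂ cos²(-12° − 29°) = 0.4818 I₀ · cos²(41°) = 0.2744 I₀.
So 4.12 W = 0.2744 I₀, giving I₀ = 4.12/0.2744 = 15.01 W.

I₀ ≈ 15.0 W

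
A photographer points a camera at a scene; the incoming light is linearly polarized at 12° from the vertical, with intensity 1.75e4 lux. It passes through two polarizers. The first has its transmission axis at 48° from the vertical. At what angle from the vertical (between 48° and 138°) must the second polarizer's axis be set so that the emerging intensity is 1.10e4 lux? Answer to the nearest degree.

θ ≈ 59°

I₁ = I₀ cos²(48° − 12°) = I₀ cos²(36°) = 0.6545 I₀.
Target fraction: 1.10e4 / 1.75e4 lux = 0.6286 of I₀.
Need I₂/I₀ = 0.6286, so cos²(θ − 48°) = 0.6286 / 0.6545 = 0.9604.
θ − 48° = arccos(√0.9604) = 11.5°, giving θ ≈ 48 + 11.5 = 59.5°.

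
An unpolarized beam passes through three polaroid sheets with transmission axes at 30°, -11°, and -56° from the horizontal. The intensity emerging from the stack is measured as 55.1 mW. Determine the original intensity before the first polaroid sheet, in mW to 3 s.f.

Unpolarized light through the first polarizer → I₁ = ½ I₀, now polarized at 30°.
I₂ = I₁ cos²(-11° − 30°) = 0.5 I₀ · cos²(41°) = 0.2848 I₀.
I₃ = I₂ cos²(-56° + 11°) = 0.2848 I₀ · cos²(45°) = 0.1424 I₀.
So 55.1 mW = 0.1424 I₀, giving I₀ = 55.1/0.1424 = 386.9 mW.

I₀ ≈ 387 mW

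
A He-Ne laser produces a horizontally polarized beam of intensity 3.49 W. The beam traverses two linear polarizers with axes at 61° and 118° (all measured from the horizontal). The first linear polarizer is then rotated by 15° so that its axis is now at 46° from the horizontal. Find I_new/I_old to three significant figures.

Before rotation:
I₁ = I₀ cos²(61° − 0°) = I₀ cos²(61°) = 0.235 I₀.
I₂ = I₁ cos²(118° − 61°) = 0.235 I₀ · cos²(57°) = 0.06972 I₀.
After rotation:
I₁ = I₀ cos²(46° − 0°) = I₀ cos²(46°) = 0.4826 I₀.
I₂ = I₁ cos²(118° − 46°) = 0.4826 I₀ · cos²(72°) = 0.04608 I₀.
Ratio = 0.04608 / 0.06972 = 0.6609.

I_new/I_old ≈ 0.661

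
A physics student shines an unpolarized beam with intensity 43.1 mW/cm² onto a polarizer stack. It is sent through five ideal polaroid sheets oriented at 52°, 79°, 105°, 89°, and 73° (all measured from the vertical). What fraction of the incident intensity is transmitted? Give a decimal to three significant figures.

Unpolarized light through the first polarizer → I₁ = 43.1 mW/cm²/2 = 21.55 mW/cm², polarized at 52°.
I₂ = I₁ · cos²(27°) = 21.55 · 0.7939 = 17.11 mW/cm².
I₃ = I₂ · cos²(26°) = 17.11 · 0.8078 = 13.82 mW/cm².
I₄ = I₃ · cos²(16°) = 13.82 · 0.924 = 12.77 mW/cm².
I₅ = I₄ · cos²(16°) = 12.77 · 0.924 = 11.8 mW/cm².
Transmitted fraction = 0.2738.

I/I₀ ≈ 0.274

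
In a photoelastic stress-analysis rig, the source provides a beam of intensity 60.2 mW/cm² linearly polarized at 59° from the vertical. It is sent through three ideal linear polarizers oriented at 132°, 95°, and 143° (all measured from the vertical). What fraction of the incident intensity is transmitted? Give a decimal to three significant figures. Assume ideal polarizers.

I₁ = 60.2 mW/cm² · cos²(73°) = 5.146 mW/cm².
I₂ = I₁ · cos²(37°) = 5.146 · 0.6378 = 3.282 mW/cm².
I₃ = I₂ · cos²(48°) = 3.282 · 0.4477 = 1.47 mW/cm².
Transmitted fraction = 0.02441.

I/I₀ ≈ 0.0244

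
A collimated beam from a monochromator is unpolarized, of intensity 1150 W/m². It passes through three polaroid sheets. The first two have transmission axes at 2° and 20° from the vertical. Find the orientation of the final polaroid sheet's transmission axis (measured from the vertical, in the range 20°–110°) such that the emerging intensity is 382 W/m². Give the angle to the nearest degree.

Unpolarized light through the first polarizer → I₁ = ½ I₀, now polarized at 2°.
I₂ = I₁ cos²(20° − 2°) = 0.5 I₀ · cos²(18°) = 0.4523 I₀.
Target fraction: 382 / 1150 W/m² = 0.3322 of I₀.
Need I₃/I₀ = 0.3322, so cos²(θ − 20°) = 0.3322 / 0.4523 = 0.7345.
θ − 20° = arccos(√0.7345) = 31.0°, giving θ ≈ 20 + 31.0 = 51.0°.

θ ≈ 51°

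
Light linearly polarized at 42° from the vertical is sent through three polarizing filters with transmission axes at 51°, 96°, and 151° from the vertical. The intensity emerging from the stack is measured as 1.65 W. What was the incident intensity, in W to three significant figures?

I₀ ≈ 10.3 W

I₁ = I₀ cos²(51° − 42°) = I₀ cos²(9°) = 0.9755 I₀.
I₂ = I₁ cos²(96° − 51°) = 0.9755 I₀ · cos²(45°) = 0.4878 I₀.
I₃ = I₂ cos²(151° − 96°) = 0.4878 I₀ · cos²(55°) = 0.1605 I₀.
So 1.65 W = 0.1605 I₀, giving I₀ = 1.65/0.1605 = 10.28 W.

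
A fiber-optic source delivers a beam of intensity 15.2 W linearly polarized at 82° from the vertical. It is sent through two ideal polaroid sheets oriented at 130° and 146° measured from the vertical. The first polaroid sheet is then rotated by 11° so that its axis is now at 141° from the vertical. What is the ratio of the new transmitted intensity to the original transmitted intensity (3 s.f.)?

I_new/I_old ≈ 0.636

Before rotation:
I₁ = I₀ cos²(130° − 82°) = I₀ cos²(48°) = 0.4477 I₀.
I₂ = I₁ cos²(146° − 130°) = 0.4477 I₀ · cos²(16°) = 0.4137 I₀.
After rotation:
I₁ = I₀ cos²(141° − 82°) = I₀ cos²(59°) = 0.2653 I₀.
I₂ = I₁ cos²(146° − 141°) = 0.2653 I₀ · cos²(5°) = 0.2632 I₀.
Ratio = 0.2632 / 0.4137 = 0.6363.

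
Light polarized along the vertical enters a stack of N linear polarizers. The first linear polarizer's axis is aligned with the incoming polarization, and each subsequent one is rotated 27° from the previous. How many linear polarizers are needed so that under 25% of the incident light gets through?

First polarizer is aligned with the polarization: full transmission.
Each further stage multiplies by cos²(27°) = 0.7939.
After N polarizers: T = 0.7939^(N−1). Require T < 0.25 ⇒ N−1 > ln(0.25)/ln(0.7939) = 6.01, so N−1 ≥ 7 and N = 8.
Check: N=8 gives T = 0.1988 < 0.25; N=7 gives T = 0.2504.

N = 8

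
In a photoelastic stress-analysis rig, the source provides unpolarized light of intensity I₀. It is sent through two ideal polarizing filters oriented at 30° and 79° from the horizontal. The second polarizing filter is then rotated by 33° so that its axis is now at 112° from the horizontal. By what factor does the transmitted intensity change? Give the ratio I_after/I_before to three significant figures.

Before rotation:
Unpolarized light through the first polarizer → I₁ = ½ I₀, now polarized at 30°.
I₂ = I₁ cos²(79° − 30°) = 0.5 I₀ · cos²(49°) = 0.2152 I₀.
After rotation:
Unpolarized light through the first polarizer → I₁ = ½ I₀, now polarized at 30°.
I₂ = I₁ cos²(112° − 30°) = 0.5 I₀ · cos²(82°) = 0.009685 I₀.
Ratio = 0.009685 / 0.2152 = 0.045.

I_new/I_old ≈ 0.0450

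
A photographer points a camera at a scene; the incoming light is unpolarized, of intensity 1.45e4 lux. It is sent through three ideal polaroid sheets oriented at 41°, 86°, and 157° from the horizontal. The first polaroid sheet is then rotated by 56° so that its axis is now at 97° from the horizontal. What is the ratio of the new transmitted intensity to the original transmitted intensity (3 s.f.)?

I_new/I_old ≈ 1.93

Before rotation:
Unpolarized light through the first polarizer → I₁ = ½ I₀, now polarized at 41°.
I₂ = I₁ cos²(86° − 41°) = 0.5 I₀ · cos²(45°) = 0.25 I₀.
I₃ = I₂ cos²(157° − 86°) = 0.25 I₀ · cos²(71°) = 0.0265 I₀.
After rotation:
Unpolarized light through the first polarizer → I₁ = ½ I₀, now polarized at 97°.
I₂ = I₁ cos²(86° − 97°) = 0.5 I₀ · cos²(11°) = 0.4818 I₀.
I₃ = I₂ cos²(157° − 86°) = 0.4818 I₀ · cos²(71°) = 0.05107 I₀.
Ratio = 0.05107 / 0.0265 = 1.927.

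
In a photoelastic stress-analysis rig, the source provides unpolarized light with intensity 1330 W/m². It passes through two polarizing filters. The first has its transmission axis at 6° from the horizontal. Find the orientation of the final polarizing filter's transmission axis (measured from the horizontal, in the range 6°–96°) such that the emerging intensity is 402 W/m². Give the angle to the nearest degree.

θ ≈ 45°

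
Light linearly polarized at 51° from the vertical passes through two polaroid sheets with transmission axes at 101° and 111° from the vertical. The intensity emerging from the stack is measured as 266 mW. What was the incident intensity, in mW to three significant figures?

I₀ ≈ 664 mW

I₁ = I₀ cos²(101° − 51°) = I₀ cos²(50°) = 0.4132 I₀.
I₂ = I₁ cos²(111° − 101°) = 0.4132 I₀ · cos²(10°) = 0.4007 I₀.
So 266 mW = 0.4007 I₀, giving I₀ = 266/0.4007 = 663.8 mW.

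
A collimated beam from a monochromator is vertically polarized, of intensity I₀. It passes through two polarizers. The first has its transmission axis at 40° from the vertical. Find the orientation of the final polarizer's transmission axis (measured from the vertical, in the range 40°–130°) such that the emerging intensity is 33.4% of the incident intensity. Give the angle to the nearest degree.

I₁ = I₀ cos²(40° − 0°) = I₀ cos²(40°) = 0.5868 I₀.
Need I₂/I₀ = 0.334, so cos²(θ − 40°) = 0.334 / 0.5868 = 0.5692.
θ − 40° = arccos(√0.5692) = 41.0°, giving θ ≈ 40 + 41.0 = 81.0°.

θ ≈ 81°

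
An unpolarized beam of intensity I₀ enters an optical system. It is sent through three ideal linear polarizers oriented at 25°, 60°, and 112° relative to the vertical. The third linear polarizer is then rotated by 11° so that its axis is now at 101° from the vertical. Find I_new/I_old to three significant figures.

I_new/I_old ≈ 1.50

Before rotation:
Unpolarized light through the first polarizer → I₁ = ½ I₀, now polarized at 25°.
I₂ = I₁ cos²(60° − 25°) = 0.5 I₀ · cos²(35°) = 0.3355 I₀.
I₃ = I₂ cos²(112° − 60°) = 0.3355 I₀ · cos²(52°) = 0.1272 I₀.
After rotation:
Unpolarized light through the first polarizer → I₁ = ½ I₀, now polarized at 25°.
I₂ = I₁ cos²(60° − 25°) = 0.5 I₀ · cos²(35°) = 0.3355 I₀.
I₃ = I₂ cos²(101° − 60°) = 0.3355 I₀ · cos²(41°) = 0.1911 I₀.
Ratio = 0.1911 / 0.1272 = 1.503.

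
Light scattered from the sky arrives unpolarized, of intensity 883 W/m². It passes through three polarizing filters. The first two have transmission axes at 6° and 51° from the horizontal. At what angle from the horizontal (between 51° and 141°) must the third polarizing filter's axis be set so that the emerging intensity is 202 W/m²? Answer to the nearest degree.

Unpolarized light through the first polarizer → I₁ = ½ I₀, now polarized at 6°.
I₂ = I₁ cos²(51° − 6°) = 0.5 I₀ · cos²(45°) = 0.25 I₀.
Target fraction: 202 / 883 W/m² = 0.2288 of I₀.
Need I₃/I₀ = 0.2288, so cos²(θ − 51°) = 0.2288 / 0.25 = 0.9151.
θ − 51° = arccos(√0.9151) = 16.9°, giving θ ≈ 51 + 16.9 = 67.9°.

θ ≈ 68°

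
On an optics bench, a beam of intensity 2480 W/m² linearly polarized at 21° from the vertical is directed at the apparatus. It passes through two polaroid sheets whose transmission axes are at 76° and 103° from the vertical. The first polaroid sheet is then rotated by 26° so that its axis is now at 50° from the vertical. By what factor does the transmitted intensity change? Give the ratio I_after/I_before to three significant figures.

I_new/I_old ≈ 1.06

Before rotation:
I₁ = I₀ cos²(76° − 21°) = I₀ cos²(55°) = 0.329 I₀.
I₂ = I₁ cos²(103° − 76°) = 0.329 I₀ · cos²(27°) = 0.2612 I₀.
After rotation:
I₁ = I₀ cos²(50° − 21°) = I₀ cos²(29°) = 0.765 I₀.
I₂ = I₁ cos²(103° − 50°) = 0.765 I₀ · cos²(53°) = 0.2771 I₀.
Ratio = 0.2771 / 0.2612 = 1.061.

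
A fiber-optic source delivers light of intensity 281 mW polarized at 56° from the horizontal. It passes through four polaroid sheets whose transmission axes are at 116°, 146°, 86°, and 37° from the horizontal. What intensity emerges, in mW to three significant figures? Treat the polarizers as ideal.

By Malus's law, I₁ = 281 mW · cos²(60°) = 70.25 mW.
I₂ = I₁ · cos²(30°) = 70.25 · 0.75 = 52.69 mW.
I₃ = I₂ · cos²(60°) = 52.69 · 0.25 = 13.17 mW.
I₄ = I₃ · cos²(49°) = 13.17 · 0.4304 = 5.669 mW.

I ≈ 5.67 mW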